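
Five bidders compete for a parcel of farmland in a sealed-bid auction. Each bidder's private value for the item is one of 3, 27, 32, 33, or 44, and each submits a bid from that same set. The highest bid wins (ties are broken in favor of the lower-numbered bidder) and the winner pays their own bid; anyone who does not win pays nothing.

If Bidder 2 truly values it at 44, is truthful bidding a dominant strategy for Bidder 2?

Consider the case where Bidder 1 bids 3, Bidder 3 bids 3, Bidder 4 bids 3 and Bidder 5 bids 3.
Truthful bid 44: wins, pays 44, utility 44 - 44 = 0.
Bid 27 instead: wins, pays 27, utility 44 - 27 = 17.
Since 17 > 0, bidding 27 is strictly better here, so truthful bidding is not dominant.

No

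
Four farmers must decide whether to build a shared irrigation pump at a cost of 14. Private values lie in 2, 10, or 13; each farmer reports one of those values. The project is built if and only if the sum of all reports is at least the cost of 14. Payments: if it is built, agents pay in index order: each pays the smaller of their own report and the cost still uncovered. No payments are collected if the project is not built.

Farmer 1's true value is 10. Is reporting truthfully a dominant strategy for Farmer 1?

No

Consider the case where Farmer 2 reports 2, Farmer 3 reports 2 and Farmer 4 reports 10.
Truthful report 10: project built, pays 10, utility 10 - 10 = 0.
Report 2 instead: project built, pays 2, utility 10 - 2 = 8.
Since 8 > 0, reporting 2 is strictly better here, so truthful reporting is not dominant.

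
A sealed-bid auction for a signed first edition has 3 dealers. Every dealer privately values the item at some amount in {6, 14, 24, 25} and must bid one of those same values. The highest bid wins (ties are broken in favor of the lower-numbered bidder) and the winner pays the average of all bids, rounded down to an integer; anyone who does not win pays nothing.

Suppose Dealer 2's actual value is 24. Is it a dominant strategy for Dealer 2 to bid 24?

Consider the case where Dealer 1 bids 6 and Dealer 3 bids 6.
Truthful bid 24: wins, pays 12, utility 24 - 12 = 12.
Bid 14 instead: wins, pays 8, utility 24 - 8 = 16.
Since 16 > 12, bidding 14 is strictly better here, so truthful bidding is not dominant.

No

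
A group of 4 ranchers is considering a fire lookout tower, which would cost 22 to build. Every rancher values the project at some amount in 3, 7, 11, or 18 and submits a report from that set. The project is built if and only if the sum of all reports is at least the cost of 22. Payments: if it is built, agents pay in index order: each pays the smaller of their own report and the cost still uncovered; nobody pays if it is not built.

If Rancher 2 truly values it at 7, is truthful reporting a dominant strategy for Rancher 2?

No

Consider the case where Rancher 1 reports 3, Rancher 3 reports 3 and Rancher 4 reports 18.
Truthful report 7: project built, pays 7, utility 7 - 7 = 0.
Report 3 instead: project built, pays 3, utility 7 - 3 = 4.
Since 4 > 0, reporting 3 is strictly better here, so truthful reporting is not dominant.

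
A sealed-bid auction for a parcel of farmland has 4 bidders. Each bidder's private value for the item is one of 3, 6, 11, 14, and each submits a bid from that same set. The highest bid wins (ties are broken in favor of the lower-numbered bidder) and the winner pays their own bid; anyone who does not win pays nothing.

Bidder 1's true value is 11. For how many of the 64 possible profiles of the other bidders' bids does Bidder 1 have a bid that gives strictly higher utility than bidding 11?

Others bid (3, 3, 3): truth gives 0; bid 3 gives 8 > 0. Violating.
Others bid (3, 3, 6): truth gives 0; bid 6 gives 5 > 0. Violating.
Others bid (3, 6, 3): truth gives 0; bid 6 gives 5 > 0. Violating.
Others bid (3, 6, 6): truth gives 0; bid 6 gives 5 > 0. Violating.
Others bid (3, 3, 11): truth gives 0; no alternative beats it.
Others bid (3, 3, 14): truth gives 0; no alternative beats it.
(Checking all 64 profiles: 8 have a profitable deviation, 56 do not.)

8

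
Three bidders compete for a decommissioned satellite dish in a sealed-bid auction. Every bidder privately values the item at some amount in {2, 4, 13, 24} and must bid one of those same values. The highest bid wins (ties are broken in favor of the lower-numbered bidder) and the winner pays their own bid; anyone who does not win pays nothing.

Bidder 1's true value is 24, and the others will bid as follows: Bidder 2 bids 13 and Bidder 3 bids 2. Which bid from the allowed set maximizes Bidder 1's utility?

Bid 2: loses, pays 0, utility 0.
Bid 4: loses, pays 0, utility 0.
Bid 13: wins, pays 13, utility 24 - 13 = 11.
Bid 24: wins, pays 24, utility 24 - 24 = 0.
The best choice is 13 with utility 11.

13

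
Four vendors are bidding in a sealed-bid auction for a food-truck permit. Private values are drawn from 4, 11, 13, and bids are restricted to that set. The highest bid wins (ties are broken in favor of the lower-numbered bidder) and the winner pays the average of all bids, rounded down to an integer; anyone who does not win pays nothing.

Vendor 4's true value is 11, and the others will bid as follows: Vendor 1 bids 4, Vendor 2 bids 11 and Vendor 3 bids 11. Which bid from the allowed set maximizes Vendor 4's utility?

Bid 4: loses, pays 0, utility 0.
Bid 11: loses, pays 0, utility 0.
Bid 13: wins, pays 9, utility 11 - 9 = 2.
The best choice is 13 with utility 2.

13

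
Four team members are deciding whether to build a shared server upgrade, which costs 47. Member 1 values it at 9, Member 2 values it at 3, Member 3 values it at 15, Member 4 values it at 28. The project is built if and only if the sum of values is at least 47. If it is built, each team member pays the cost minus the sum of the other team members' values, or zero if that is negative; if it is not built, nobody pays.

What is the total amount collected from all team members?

Total value 55 ≥ cost 47, so it is built.
Member 1: others sum to 46; max(0, 47 - 46) = 1.
Member 2: others sum to 52; max(0, 47 - 52) = 0.
Member 3: others sum to 40; max(0, 47 - 40) = 7.
Member 4: others sum to 27; max(0, 47 - 27) = 20.
Total collected = 1 + 0 + 7 + 20 = 28.

28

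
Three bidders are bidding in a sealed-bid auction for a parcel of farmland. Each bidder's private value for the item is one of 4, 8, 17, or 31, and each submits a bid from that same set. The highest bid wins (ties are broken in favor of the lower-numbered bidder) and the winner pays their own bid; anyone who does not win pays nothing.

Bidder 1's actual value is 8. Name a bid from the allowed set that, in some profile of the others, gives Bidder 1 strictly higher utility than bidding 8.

Suppose Bidder 2 bids 4 and Bidder 3 bids 4.
Bid 8: wins, pays 8, utility 8 - 8 = 0.
Bid 4: wins, pays 4, utility 8 - 4 = 4.
So bidding 4 beats truth here (4 > 0).

4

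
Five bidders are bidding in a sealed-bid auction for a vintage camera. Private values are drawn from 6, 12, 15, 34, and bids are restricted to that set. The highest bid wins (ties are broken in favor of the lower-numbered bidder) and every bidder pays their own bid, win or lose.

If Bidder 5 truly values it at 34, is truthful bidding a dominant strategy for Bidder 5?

Consider the case where Bidder 1 bids 6, Bidder 2 bids 6, Bidder 3 bids 6 and Bidder 4 bids 6.
Truthful bid 34: wins, pays 34, utility 34 - 34 = 0.
Bid 12 instead: wins, pays 12, utility 34 - 12 = 22.
Since 22 > 0, bidding 12 is strictly better here, so truthful bidding is not dominant.

No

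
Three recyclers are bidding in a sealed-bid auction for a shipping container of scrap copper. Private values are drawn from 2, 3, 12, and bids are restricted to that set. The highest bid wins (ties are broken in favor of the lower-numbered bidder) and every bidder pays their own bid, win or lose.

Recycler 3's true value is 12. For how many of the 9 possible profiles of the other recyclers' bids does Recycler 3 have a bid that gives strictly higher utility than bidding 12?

Others bid (2, 2): truth gives 0; bid 3 gives 9 > 0. Violating.
Others bid (2, 12): truth gives -12; bid 2 gives -2 > -12. Violating.
Others bid (3, 12): truth gives -12; bid 2 gives -2 > -12. Violating.
Others bid (12, 2): truth gives -12; bid 2 gives -2 > -12. Violating.
Others bid (2, 3): truth gives 0; no alternative beats it.
Others bid (3, 2): truth gives 0; no alternative beats it.
(Checking all 9 profiles: 6 have a profitable deviation, 3 do not.)

6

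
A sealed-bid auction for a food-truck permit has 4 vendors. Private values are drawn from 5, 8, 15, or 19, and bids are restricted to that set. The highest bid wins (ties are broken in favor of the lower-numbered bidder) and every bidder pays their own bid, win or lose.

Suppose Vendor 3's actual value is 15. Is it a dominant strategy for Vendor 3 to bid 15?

No

Consider the case where Vendor 1 bids 5, Vendor 2 bids 5 and Vendor 4 bids 5.
Truthful bid 15: wins, pays 15, utility 15 - 15 = 0.
Bid 8 instead: wins, pays 8, utility 15 - 8 = 7.
Since 7 > 0, bidding 8 is strictly better here, so truthful bidding is not dominant.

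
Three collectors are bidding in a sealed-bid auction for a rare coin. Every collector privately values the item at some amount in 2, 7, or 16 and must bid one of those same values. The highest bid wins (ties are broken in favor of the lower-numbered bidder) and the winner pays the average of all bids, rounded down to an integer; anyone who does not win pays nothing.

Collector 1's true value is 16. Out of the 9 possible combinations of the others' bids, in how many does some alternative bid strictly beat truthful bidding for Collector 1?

4

Others bid (2, 2): truth gives 10; bid 2 gives 14 > 10. Violating.
Others bid (2, 7): truth gives 8; bid 7 gives 11 > 8. Violating.
Others bid (7, 2): truth gives 8; bid 7 gives 11 > 8. Violating.
Others bid (7, 7): truth gives 6; bid 7 gives 9 > 6. Violating.
Others bid (2, 16): truth gives 5; no alternative beats it.
Others bid (7, 16): truth gives 3; no alternative beats it.
(Checking all 9 profiles: 4 have a profitable deviation, 5 do not.)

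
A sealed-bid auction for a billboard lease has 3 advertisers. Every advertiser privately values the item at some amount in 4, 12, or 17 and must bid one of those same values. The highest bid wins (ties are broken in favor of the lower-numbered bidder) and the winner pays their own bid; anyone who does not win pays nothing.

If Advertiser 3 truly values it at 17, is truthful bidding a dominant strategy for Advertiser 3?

Consider the case where Advertiser 1 bids 4 and Advertiser 2 bids 4.
Truthful bid 17: wins, pays 17, utility 17 - 17 = 0.
Bid 12 instead: wins, pays 12, utility 17 - 12 = 5.
Since 5 > 0, bidding 12 is strictly better here, so truthful bidding is not dominant.

No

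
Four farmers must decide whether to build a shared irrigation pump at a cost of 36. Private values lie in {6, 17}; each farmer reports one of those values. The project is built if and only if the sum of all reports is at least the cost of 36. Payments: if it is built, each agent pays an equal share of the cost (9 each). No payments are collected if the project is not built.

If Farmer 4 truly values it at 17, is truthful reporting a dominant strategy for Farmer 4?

Yes

Check each profile of the others' reports and compare truth against every alternative report.
Others report (6, 6, 17): truth gives 8, best alternative gives 0.
Others report (6, 17, 6): truth gives 8, best alternative gives 0.
Others report (17, 6, 6): truth gives 8, best alternative gives 0.
Others report (6, 17, 17): truth gives 8, best alternative gives 8.
Others report (17, 6, 17): truth gives 8, best alternative gives 8.
Others report (17, 17, 6): truth gives 8, best alternative gives 8.
(Remaining 2 profiles checked similarly; truth is weakly best in each.)
In every case the truthful report is at least as good as any alternative, so it is a dominant strategy.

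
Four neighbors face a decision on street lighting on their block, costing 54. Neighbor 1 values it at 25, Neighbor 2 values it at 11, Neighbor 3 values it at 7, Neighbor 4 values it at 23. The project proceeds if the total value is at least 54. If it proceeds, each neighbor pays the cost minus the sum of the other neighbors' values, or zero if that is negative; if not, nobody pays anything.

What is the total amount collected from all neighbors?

24

Total value 66 ≥ cost 54, so it is built.
Neighbor 1: others sum to 41; max(0, 54 - 41) = 13.
Neighbor 2: others sum to 55; max(0, 54 - 55) = 0.
Neighbor 3: others sum to 59; max(0, 54 - 59) = 0.
Neighbor 4: others sum to 43; max(0, 54 - 43) = 11.
Total collected = 13 + 0 + 0 + 11 = 24.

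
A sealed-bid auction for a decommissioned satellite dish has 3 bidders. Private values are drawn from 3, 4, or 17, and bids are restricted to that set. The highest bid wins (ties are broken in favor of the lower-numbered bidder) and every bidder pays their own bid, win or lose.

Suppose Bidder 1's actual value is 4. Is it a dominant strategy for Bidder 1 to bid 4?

Consider the case where Bidder 2 bids 3 and Bidder 3 bids 3.
Truthful bid 4: wins, pays 4, utility 4 - 4 = 0.
Bid 3 instead: wins, pays 3, utility 4 - 3 = 1.
Since 1 > 0, bidding 3 is strictly better here, so truthful bidding is not dominant.

No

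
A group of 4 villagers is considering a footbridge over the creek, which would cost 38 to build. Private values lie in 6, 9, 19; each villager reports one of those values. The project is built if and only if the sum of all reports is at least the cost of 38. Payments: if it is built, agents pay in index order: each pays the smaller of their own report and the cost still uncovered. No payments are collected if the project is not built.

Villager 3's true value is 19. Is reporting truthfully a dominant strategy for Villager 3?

No

Consider the case where Villager 1 reports 6, Villager 2 reports 6 and Villager 4 reports 19.
Truthful report 19: project built, pays 19, utility 19 - 19 = 0.
Report 9 instead: project built, pays 9, utility 19 - 9 = 10.
Since 10 > 0, reporting 9 is strictly better here, so truthful reporting is not dominant.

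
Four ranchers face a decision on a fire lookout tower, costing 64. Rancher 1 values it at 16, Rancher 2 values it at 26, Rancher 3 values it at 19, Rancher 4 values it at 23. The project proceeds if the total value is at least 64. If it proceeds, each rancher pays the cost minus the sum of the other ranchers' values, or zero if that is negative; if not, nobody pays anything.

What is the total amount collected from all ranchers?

9

Total value 84 ≥ cost 64, so it is built.
Rancher 1: others sum to 68; max(0, 64 - 68) = 0.
Rancher 2: others sum to 58; max(0, 64 - 58) = 6.
Rancher 3: others sum to 65; max(0, 64 - 65) = 0.
Rancher 4: others sum to 61; max(0, 64 - 61) = 3.
Total collected = 0 + 6 + 0 + 3 = 9.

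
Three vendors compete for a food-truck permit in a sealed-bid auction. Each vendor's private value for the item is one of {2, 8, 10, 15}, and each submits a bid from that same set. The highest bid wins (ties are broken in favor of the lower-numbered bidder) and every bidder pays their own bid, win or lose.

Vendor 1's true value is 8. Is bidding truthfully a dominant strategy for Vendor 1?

No

Consider the case where Vendor 2 bids 2 and Vendor 3 bids 2.
Truthful bid 8: wins, pays 8, utility 8 - 8 = 0.
Bid 2 instead: wins, pays 2, utility 8 - 2 = 6.
Since 6 > 0, bidding 2 is strictly better here, so truthful bidding is not dominant.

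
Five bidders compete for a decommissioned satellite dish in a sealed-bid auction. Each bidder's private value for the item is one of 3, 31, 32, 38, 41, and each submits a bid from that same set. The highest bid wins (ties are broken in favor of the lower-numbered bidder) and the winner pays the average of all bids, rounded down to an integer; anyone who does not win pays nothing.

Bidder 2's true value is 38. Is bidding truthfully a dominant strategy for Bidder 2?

No

Consider the case where Bidder 1 bids 3, Bidder 3 bids 3, Bidder 4 bids 3 and Bidder 5 bids 3.
Truthful bid 38: wins, pays 10, utility 38 - 10 = 28.
Bid 31 instead: wins, pays 8, utility 38 - 8 = 30.
Since 30 > 28, bidding 31 is strictly better here, so truthful bidding is not dominant.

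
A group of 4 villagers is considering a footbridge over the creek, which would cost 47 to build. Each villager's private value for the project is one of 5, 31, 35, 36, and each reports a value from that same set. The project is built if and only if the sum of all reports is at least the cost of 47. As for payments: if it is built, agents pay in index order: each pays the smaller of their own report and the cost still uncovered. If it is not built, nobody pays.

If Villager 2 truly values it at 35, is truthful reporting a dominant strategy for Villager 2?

Consider the case where Villager 1 reports 5, Villager 3 reports 5 and Villager 4 reports 31.
Truthful report 35: project built, pays 35, utility 35 - 35 = 0.
Report 31 instead: project built, pays 31, utility 35 - 31 = 4.
Since 4 > 0, reporting 31 is strictly better here, so truthful reporting is not dominant.

No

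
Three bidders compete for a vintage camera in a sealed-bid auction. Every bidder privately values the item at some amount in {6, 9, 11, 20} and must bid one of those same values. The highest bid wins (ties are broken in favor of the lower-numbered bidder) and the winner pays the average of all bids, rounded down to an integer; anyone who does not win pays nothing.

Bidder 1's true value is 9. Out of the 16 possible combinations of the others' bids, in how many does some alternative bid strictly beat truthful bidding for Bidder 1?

Others bid (6, 6): truth gives 2; bid 6 gives 3 > 2. Violating.
Others bid (6, 9): truth gives 1; no alternative beats it.
Others bid (6, 11): truth gives 0; no alternative beats it.
(Checking all 16 profiles: 1 has a profitable deviation, 15 do not.)

1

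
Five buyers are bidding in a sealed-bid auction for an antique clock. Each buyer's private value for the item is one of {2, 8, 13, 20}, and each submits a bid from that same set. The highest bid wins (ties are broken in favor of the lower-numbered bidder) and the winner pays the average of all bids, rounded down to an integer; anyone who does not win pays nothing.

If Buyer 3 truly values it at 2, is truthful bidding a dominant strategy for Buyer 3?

Yes

Check each profile of the others' bids and compare truth against every alternative bid.
Others bid (2, 2, 8, 8): truth gives 0, best alternative gives -3.
Others bid (2, 2, 2, 8): truth gives 0, best alternative gives -2.
Others bid (2, 2, 8, 2): truth gives 0, best alternative gives -2.
Others bid (2, 2, 2, 2): truth gives 0, best alternative gives -1.
Others bid (2, 2, 2, 13): truth gives 0, best alternative gives 0.
Others bid (2, 2, 2, 20): truth gives 0, best alternative gives 0.
(Remaining 250 profiles checked similarly; truth is weakly best in each.)
In every case the truthful bid is at least as good as any alternative, so it is a dominant strategy.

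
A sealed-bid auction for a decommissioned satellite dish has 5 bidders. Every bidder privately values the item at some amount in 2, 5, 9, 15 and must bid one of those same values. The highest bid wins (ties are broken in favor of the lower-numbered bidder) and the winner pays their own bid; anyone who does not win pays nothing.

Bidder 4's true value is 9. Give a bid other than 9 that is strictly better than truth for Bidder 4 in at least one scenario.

5

Suppose Bidder 1 bids 2, Bidder 2 bids 2, Bidder 3 bids 2 and Bidder 5 bids 2.
Bid 9: wins, pays 9, utility 9 - 9 = 0.
Bid 5: wins, pays 5, utility 9 - 5 = 4.
So bidding 5 beats truth here (4 > 0).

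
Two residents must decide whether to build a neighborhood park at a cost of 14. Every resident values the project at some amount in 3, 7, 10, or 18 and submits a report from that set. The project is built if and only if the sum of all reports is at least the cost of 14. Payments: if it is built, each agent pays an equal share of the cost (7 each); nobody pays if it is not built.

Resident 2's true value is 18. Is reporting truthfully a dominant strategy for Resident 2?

Yes

Check each profile of the others' reports and compare truth against every alternative report.
Others report (3): truth gives 11, best alternative gives 0.
Others report (7): truth gives 11, best alternative gives 11.
Others report (10): truth gives 11, best alternative gives 11.
Others report (18): truth gives 11, best alternative gives 11.
In every case the truthful report is at least as good as any alternative, so it is a dominant strategy.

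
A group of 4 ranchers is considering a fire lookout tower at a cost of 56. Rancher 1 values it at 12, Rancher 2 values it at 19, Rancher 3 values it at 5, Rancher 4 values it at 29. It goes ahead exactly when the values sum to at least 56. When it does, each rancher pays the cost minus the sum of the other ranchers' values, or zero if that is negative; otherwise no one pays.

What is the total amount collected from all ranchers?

Total value 65 ≥ cost 56, so it is built.
Rancher 1: others sum to 53; max(0, 56 - 53) = 3.
Rancher 2: others sum to 46; max(0, 56 - 46) = 10.
Rancher 3: others sum to 60; max(0, 56 - 60) = 0.
Rancher 4: others sum to 36; max(0, 56 - 36) = 20.
Total collected = 3 + 10 + 0 + 20 = 33.

33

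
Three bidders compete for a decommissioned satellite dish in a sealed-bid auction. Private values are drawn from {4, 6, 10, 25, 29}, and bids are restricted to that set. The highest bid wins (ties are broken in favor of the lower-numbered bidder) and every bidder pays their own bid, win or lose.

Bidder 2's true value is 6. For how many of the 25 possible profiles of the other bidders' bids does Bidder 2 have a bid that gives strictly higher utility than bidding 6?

23

Others bid (4, 10): truth gives -6; bid 4 gives -4 > -6. Violating.
Others bid (4, 25): truth gives -6; bid 4 gives -4 > -6. Violating.
Others bid (4, 29): truth gives -6; bid 4 gives -4 > -6. Violating.
Others bid (6, 4): truth gives -6; bid 4 gives -4 > -6. Violating.
Others bid (4, 4): truth gives 0; no alternative beats it.
Others bid (4, 6): truth gives 0; no alternative beats it.
(Checking all 25 profiles: 23 have a profitable deviation, 2 do not.)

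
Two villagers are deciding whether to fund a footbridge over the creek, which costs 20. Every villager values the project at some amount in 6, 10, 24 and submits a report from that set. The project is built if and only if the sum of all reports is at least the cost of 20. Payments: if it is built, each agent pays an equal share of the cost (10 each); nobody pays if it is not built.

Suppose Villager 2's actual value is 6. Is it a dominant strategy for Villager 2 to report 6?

Check each profile of the others' reports and compare truth against every alternative report.
Others report (10): truth gives 0, best alternative gives -4.
Others report (24): truth gives -4, best alternative gives -4.
Others report (6): truth gives 0, best alternative gives 0.
In every case the truthful report is at least as good as any alternative, so it is a dominant strategy.

Yes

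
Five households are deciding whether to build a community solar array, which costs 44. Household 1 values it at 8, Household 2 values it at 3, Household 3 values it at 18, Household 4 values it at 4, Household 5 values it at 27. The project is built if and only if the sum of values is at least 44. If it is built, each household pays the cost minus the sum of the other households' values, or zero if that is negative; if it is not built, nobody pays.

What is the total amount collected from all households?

Total value 60 ≥ cost 44, so it is built.
Household 1: others sum to 52; max(0, 44 - 52) = 0.
Household 2: others sum to 57; max(0, 44 - 57) = 0.
Household 3: others sum to 42; max(0, 44 - 42) = 2.
Household 4: others sum to 56; max(0, 44 - 56) = 0.
Household 5: others sum to 33; max(0, 44 - 33) = 11.
Total collected = 0 + 0 + 2 + 0 + 11 = 13.

13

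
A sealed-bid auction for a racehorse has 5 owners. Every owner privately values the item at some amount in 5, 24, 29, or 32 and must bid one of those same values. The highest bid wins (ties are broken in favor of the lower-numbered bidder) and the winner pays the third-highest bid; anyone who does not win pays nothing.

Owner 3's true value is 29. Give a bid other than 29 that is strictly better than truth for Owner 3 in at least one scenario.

Suppose Owner 1 bids 5, Owner 2 bids 5, Owner 4 bids 5 and Owner 5 bids 32.
Bid 29: loses, pays 0, utility 0.
Bid 32: wins, pays 5, utility 29 - 5 = 24.
So bidding 32 beats truth here (24 > 0).

32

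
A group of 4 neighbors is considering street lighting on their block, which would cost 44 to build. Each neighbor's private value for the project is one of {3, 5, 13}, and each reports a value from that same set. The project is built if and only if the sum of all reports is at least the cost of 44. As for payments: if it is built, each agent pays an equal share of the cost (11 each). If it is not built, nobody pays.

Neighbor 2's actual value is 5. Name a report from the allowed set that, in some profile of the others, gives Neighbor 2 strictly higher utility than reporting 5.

3

Suppose Neighbor 1 reports 13, Neighbor 3 reports 13 and Neighbor 4 reports 13.
Report 5: project built, pays 11, utility 5 - 11 = -6.
Report 3: project not built, utility 0.
So reporting 3 beats truth here (0 > -6).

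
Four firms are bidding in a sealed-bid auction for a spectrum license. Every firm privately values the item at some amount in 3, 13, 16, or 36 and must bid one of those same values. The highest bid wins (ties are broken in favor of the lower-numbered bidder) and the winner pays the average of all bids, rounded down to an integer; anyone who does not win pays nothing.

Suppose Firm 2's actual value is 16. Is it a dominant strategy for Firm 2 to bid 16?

No

Consider the case where Firm 1 bids 3, Firm 3 bids 3 and Firm 4 bids 3.
Truthful bid 16: wins, pays 6, utility 16 - 6 = 10.
Bid 13 instead: wins, pays 5, utility 16 - 5 = 11.
Since 11 > 10, bidding 13 is strictly better here, so truthful bidding is not dominant.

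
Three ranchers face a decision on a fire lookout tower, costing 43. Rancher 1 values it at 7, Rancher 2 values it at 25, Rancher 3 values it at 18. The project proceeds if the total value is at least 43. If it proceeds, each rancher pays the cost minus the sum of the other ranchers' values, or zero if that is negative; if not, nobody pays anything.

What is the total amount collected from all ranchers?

Total value 50 ≥ cost 43, so it is built.
Rancher 1: others sum to 43; max(0, 43 - 43) = 0.
Rancher 2: others sum to 25; max(0, 43 - 25) = 18.
Rancher 3: others sum to 32; max(0, 43 - 32) = 11.
Total collected = 0 + 18 + 11 = 29.

29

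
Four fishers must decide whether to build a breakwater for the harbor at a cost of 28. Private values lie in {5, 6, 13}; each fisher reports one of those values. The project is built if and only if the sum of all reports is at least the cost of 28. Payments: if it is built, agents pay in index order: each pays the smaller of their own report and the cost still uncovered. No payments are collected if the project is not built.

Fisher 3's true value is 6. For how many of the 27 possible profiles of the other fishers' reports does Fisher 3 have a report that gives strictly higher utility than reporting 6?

Others report (5, 5, 13): truth gives 0; report 5 gives 1 > 0. Violating.
Others report (5, 6, 13): truth gives 0; report 5 gives 1 > 0. Violating.
Others report (5, 13, 5): truth gives 0; report 5 gives 1 > 0. Violating.
Others report (5, 13, 6): truth gives 0; report 5 gives 1 > 0. Violating.
Others report (5, 5, 5): truth gives 0; no alternative beats it.
Others report (5, 5, 6): truth gives 0; no alternative beats it.
(Checking all 27 profiles: 16 have a profitable deviation, 11 do not.)

16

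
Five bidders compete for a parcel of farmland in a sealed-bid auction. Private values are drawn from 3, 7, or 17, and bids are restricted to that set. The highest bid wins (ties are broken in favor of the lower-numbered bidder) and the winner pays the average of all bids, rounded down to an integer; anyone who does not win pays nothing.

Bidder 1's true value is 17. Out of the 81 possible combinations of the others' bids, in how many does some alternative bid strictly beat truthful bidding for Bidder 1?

Others bid (3, 3, 3, 3): truth gives 12; bid 3 gives 14 > 12. Violating.
Others bid (3, 3, 3, 7): truth gives 11; bid 7 gives 13 > 11. Violating.
Others bid (3, 3, 7, 3): truth gives 11; bid 7 gives 13 > 11. Violating.
Others bid (3, 3, 7, 7): truth gives 10; bid 7 gives 12 > 10. Violating.
Others bid (3, 3, 3, 17): truth gives 9; no alternative beats it.
Others bid (3, 3, 7, 17): truth gives 8; no alternative beats it.
(Checking all 81 profiles: 16 have a profitable deviation, 65 do not.)

16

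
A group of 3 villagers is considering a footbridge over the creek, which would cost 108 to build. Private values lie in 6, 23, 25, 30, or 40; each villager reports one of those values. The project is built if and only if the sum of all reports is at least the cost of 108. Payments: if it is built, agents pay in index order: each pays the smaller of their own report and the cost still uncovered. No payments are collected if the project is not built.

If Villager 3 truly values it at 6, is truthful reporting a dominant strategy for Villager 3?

Check each profile of the others' reports and compare truth against every alternative report.
Others report (6, 6): truth gives 0, best alternative gives 0.
Others report (6, 23): truth gives 0, best alternative gives 0.
Others report (6, 25): truth gives 0, best alternative gives 0.
Others report (6, 30): truth gives 0, best alternative gives 0.
Others report (6, 40): truth gives 0, best alternative gives 0.
Others report (23, 6): truth gives 0, best alternative gives 0.
(Remaining 19 profiles checked similarly; truth is weakly best in each.)
In every case the truthful report is at least as good as any alternative, so it is a dominant strategy.

Yes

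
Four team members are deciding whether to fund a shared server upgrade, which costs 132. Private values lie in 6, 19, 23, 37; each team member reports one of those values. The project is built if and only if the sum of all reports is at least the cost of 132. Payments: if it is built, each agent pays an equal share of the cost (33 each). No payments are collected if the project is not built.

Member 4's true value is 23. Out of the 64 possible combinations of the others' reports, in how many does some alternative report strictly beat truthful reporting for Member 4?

Others report (37, 37, 37): truth gives -10; report 6 gives 0 > -10. Violating.
Others report (6, 6, 6): truth gives 0; no alternative beats it.
Others report (6, 6, 19): truth gives 0; no alternative beats it.
(Checking all 64 profiles: 1 has a profitable deviation, 63 do not.)

1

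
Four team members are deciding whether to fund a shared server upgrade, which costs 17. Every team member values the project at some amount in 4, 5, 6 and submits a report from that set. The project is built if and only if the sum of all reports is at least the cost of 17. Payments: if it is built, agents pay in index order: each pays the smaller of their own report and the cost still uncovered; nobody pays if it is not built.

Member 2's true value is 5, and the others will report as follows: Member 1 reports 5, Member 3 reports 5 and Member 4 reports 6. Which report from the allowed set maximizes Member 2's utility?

4

Report 4: project built, pays 4, utility 5 - 4 = 1.
Report 5: project built, pays 5, utility 5 - 5 = 0.
Report 6: project built, pays 6, utility 5 - 6 = -1.
The best choice is 4 with utility 1.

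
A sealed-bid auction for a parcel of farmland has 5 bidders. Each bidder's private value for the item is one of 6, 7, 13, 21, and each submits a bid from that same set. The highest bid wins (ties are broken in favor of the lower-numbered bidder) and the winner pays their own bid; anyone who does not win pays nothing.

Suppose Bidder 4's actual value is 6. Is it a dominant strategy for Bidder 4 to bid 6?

Check each profile of the others' bids and compare truth against every alternative bid.
Others bid (6, 6, 6, 6): truth gives 0, best alternative gives -1.
Others bid (6, 6, 6, 7): truth gives 0, best alternative gives -1.
Others bid (6, 6, 6, 13): truth gives 0, best alternative gives 0.
Others bid (6, 6, 6, 21): truth gives 0, best alternative gives 0.
Others bid (6, 6, 7, 6): truth gives 0, best alternative gives 0.
Others bid (6, 6, 7, 7): truth gives 0, best alternative gives 0.
(Remaining 250 profiles checked similarly; truth is weakly best in each.)
In every case the truthful bid is at least as good as any alternative, so it is a dominant strategy.

Yes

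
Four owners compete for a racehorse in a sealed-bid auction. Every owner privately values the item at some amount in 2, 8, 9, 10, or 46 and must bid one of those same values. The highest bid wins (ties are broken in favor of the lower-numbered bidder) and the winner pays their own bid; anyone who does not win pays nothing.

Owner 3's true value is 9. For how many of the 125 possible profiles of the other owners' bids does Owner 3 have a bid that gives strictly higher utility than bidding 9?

Others bid (2, 2, 2): truth gives 0; bid 8 gives 1 > 0. Violating.
Others bid (2, 2, 8): truth gives 0; bid 8 gives 1 > 0. Violating.
Others bid (2, 2, 9): truth gives 0; no alternative beats it.
Others bid (2, 2, 10): truth gives 0; no alternative beats it.
(Checking all 125 profiles: 2 have a profitable deviation, 123 do not.)

2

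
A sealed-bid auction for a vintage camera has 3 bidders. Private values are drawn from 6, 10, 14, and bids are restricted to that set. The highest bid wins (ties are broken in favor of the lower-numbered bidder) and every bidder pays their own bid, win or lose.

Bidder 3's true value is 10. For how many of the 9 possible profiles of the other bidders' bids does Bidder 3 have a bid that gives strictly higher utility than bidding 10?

8

Others bid (6, 10): truth gives -10; bid 14 gives -4 > -10. Violating.
Others bid (6, 14): truth gives -10; bid 6 gives -6 > -10. Violating.
Others bid (10, 6): truth gives -10; bid 14 gives -4 > -10. Violating.
Others bid (10, 10): truth gives -10; bid 14 gives -4 > -10. Violating.
Others bid (6, 6): truth gives 0; no alternative beats it.
(Checking all 9 profiles: 8 have a profitable deviation, 1 does not.)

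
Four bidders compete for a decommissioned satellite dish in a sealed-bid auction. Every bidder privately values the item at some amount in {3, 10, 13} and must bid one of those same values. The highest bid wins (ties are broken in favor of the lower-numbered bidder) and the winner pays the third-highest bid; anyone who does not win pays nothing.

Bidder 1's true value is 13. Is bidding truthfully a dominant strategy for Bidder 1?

Yes

Check each profile of the others' bids and compare truth against every alternative bid.
Others bid (3, 3, 13): truth gives 10, best alternative gives 0.
Others bid (3, 13, 3): truth gives 10, best alternative gives 0.
Others bid (13, 3, 3): truth gives 10, best alternative gives 0.
Others bid (3, 10, 13): truth gives 3, best alternative gives 0.
Others bid (3, 13, 10): truth gives 3, best alternative gives 0.
Others bid (10, 3, 13): truth gives 3, best alternative gives 0.
(Remaining 21 profiles checked similarly; truth is weakly best in each.)
In every case the truthful bid is at least as good as any alternative, so it is a dominant strategy.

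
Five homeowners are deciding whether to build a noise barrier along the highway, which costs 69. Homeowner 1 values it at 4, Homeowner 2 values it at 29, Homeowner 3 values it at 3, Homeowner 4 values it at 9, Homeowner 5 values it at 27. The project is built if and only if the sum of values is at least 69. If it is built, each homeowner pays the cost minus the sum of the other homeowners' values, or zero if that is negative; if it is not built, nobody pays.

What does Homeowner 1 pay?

1

Total value 72 ≥ cost 69, so the project is built.
The other homeowners' values sum to 68.
Cost minus that sum is 69 - 68 = 1.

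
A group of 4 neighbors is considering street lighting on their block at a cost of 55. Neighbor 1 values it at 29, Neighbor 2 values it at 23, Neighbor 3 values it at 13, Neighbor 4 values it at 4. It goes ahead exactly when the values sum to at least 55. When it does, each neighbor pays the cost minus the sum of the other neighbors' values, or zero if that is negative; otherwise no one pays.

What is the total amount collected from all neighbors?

Total value 69 ≥ cost 55, so it is built.
Neighbor 1: others sum to 40; max(0, 55 - 40) = 15.
Neighbor 2: others sum to 46; max(0, 55 - 46) = 9.
Neighbor 3: others sum to 56; max(0, 55 - 56) = 0.
Neighbor 4: others sum to 65; max(0, 55 - 65) = 0.
Total collected = 15 + 9 + 0 + 0 = 24.

24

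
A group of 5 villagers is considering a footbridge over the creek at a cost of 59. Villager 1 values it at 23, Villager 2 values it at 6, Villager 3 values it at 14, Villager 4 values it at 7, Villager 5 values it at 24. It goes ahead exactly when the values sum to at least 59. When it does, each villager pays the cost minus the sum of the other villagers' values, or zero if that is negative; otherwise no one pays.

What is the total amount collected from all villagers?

Total value 74 ≥ cost 59, so it is built.
Villager 1: others sum to 51; max(0, 59 - 51) = 8.
Villager 2: others sum to 68; max(0, 59 - 68) = 0.
Villager 3: others sum to 60; max(0, 59 - 60) = 0.
Villager 4: others sum to 67; max(0, 59 - 67) = 0.
Villager 5: others sum to 50; max(0, 59 - 50) = 9.
Total collected = 8 + 0 + 0 + 0 + 9 = 17.

17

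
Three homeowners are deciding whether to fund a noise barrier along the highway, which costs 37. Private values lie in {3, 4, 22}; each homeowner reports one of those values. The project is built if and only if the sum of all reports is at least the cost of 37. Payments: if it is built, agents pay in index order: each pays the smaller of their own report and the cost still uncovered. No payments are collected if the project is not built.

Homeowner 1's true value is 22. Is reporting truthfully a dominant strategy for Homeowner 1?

No

Consider the case where Homeowner 2 reports 22 and Homeowner 3 reports 22.
Truthful report 22: project built, pays 22, utility 22 - 22 = 0.
Report 3 instead: project built, pays 3, utility 22 - 3 = 19.
Since 19 > 0, reporting 3 is strictly better here, so truthful reporting is not dominant.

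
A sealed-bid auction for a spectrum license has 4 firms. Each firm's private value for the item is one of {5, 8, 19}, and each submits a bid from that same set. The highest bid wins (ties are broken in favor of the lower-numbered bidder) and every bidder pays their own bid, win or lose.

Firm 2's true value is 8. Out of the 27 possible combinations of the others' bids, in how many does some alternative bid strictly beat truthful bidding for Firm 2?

23

Others bid (5, 5, 19): truth gives -8; bid 5 gives -5 > -8. Violating.
Others bid (5, 8, 19): truth gives -8; bid 5 gives -5 > -8. Violating.
Others bid (5, 19, 5): truth gives -8; bid 5 gives -5 > -8. Violating.
Others bid (5, 19, 8): truth gives -8; bid 5 gives -5 > -8. Violating.
Others bid (5, 5, 5): truth gives 0; no alternative beats it.
Others bid (5, 5, 8): truth gives 0; no alternative beats it.
(Checking all 27 profiles: 23 have a profitable deviation, 4 do not.)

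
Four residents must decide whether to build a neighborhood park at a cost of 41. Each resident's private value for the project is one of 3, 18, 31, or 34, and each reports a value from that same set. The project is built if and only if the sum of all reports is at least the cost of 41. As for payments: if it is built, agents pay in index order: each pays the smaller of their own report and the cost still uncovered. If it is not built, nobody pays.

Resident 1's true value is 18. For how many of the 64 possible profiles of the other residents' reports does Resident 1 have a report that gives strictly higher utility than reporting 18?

Others report (3, 3, 34): truth gives 0; report 3 gives 15 > 0. Violating.
Others report (3, 18, 18): truth gives 0; report 3 gives 15 > 0. Violating.
Others report (3, 18, 31): truth gives 0; report 3 gives 15 > 0. Violating.
Others report (3, 18, 34): truth gives 0; report 3 gives 15 > 0. Violating.
Others report (3, 3, 3): truth gives 0; no alternative beats it.
Others report (3, 3, 18): truth gives 0; no alternative beats it.
(Checking all 64 profiles: 57 have a profitable deviation, 7 do not.)

57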